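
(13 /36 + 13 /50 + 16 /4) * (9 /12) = 4159 /1200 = 3.47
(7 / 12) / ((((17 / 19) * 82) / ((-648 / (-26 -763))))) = 1197 / 183311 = 0.01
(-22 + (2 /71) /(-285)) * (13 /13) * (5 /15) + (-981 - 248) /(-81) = 4283057 /546345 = 7.84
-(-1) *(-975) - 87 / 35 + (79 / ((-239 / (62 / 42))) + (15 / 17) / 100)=-333771575 / 341292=-977.96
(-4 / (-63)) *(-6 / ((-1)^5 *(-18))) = -4 / 189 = -0.02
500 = 500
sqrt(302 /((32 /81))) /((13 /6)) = 12.76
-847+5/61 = -51662/61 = -846.92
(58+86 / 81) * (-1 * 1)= -59.06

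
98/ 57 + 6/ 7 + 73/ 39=7691/ 1729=4.45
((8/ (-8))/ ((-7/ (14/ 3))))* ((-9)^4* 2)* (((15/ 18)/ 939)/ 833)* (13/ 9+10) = 27810/ 260729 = 0.11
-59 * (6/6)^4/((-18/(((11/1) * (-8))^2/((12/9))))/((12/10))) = 114224/5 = 22844.80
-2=-2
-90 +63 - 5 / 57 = -1544 / 57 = -27.09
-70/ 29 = -2.41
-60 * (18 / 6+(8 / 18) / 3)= -1700 / 9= -188.89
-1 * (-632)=632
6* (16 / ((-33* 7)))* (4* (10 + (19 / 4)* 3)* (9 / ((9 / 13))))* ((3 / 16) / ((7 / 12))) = -90792 / 539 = -168.45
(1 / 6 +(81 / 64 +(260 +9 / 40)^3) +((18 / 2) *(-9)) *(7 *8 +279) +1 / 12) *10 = 1126050304929 / 6400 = 175945360.15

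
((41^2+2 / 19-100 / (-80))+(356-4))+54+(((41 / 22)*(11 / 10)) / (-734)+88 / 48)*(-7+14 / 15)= 26072395457 / 12551400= 2077.25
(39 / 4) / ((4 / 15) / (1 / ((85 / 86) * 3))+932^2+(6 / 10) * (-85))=1677 / 149394692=0.00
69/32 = 2.16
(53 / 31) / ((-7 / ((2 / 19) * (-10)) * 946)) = 530 / 1950179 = 0.00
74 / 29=2.55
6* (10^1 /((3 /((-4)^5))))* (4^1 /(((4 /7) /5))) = -716800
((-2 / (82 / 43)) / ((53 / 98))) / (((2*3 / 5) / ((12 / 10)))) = -4214 / 2173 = -1.94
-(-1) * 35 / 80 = 0.44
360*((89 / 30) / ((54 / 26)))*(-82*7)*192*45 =-2550213120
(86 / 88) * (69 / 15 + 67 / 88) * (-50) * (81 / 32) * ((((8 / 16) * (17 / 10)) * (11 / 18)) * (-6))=46559583 / 22528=2066.74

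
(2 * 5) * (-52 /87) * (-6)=1040 /29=35.86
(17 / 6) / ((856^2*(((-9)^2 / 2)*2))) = 17 / 356109696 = 0.00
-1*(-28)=28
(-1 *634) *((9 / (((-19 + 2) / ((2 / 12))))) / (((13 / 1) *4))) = 951 / 884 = 1.08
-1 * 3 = -3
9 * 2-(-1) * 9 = 27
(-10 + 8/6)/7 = -26/21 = -1.24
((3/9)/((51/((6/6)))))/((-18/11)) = -11/2754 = -0.00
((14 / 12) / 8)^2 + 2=4657 / 2304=2.02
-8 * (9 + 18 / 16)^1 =-81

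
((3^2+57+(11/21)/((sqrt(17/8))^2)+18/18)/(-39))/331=-24007/4608513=-0.01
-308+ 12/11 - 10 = -3486/11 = -316.91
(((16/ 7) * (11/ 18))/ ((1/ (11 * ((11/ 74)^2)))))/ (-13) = -29282/ 1121211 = -0.03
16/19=0.84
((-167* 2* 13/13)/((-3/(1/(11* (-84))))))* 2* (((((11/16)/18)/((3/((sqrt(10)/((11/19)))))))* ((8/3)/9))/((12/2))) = -3173* sqrt(10)/12124728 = -0.00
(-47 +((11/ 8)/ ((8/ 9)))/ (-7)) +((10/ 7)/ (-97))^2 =-1393325365/ 29506624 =-47.22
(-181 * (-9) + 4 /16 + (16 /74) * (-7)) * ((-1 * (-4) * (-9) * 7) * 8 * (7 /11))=-849912840 /407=-2088237.94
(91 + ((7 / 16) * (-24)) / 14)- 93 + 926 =3693 / 4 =923.25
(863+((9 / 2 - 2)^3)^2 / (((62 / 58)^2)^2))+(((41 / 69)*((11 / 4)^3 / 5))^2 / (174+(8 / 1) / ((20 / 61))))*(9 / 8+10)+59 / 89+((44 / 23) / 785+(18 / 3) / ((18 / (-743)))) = 258756617899843760222779 / 322110241531562557440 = 803.32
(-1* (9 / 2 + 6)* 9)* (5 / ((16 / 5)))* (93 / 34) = -439425 / 1088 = -403.88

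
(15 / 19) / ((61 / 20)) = 0.26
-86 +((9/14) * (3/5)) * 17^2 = 1783/70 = 25.47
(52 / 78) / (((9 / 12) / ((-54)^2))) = 2592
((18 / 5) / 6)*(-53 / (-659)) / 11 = 159 / 36245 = 0.00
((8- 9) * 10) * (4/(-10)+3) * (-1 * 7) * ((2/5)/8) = 91/10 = 9.10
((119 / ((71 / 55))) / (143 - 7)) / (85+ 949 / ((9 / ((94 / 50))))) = 12375 / 5171072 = 0.00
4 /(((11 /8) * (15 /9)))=96 /55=1.75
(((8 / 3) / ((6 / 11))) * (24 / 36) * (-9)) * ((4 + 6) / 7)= -880 / 21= -41.90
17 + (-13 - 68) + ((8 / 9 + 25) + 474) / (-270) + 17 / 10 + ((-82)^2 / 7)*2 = 15793712 / 8505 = 1856.99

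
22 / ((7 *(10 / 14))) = 22 / 5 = 4.40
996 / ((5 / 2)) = 1992 / 5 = 398.40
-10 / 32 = -5 / 16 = -0.31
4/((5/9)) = 36/5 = 7.20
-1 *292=-292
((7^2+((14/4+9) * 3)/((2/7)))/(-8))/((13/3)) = -2163/416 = -5.20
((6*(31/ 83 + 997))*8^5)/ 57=5425201152/ 1577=3440203.65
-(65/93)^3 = -274625/804357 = -0.34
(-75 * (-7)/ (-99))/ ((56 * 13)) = -25/ 3432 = -0.01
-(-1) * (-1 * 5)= -5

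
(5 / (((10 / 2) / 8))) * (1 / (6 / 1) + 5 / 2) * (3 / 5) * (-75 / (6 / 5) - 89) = -9696 / 5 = -1939.20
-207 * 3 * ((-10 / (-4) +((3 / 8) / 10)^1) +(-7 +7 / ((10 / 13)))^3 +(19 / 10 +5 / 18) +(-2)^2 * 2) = -27294537 / 2000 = -13647.27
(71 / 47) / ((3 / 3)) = 71 / 47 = 1.51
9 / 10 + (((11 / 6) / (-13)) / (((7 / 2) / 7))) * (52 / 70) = 29 / 42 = 0.69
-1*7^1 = -7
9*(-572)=-5148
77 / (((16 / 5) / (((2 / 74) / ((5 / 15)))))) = 1.95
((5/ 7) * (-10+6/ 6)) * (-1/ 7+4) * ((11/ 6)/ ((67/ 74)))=-164835/ 3283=-50.21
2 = 2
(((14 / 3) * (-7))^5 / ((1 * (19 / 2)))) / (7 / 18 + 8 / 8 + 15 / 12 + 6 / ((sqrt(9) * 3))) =-10330523392 / 8721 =-1184557.21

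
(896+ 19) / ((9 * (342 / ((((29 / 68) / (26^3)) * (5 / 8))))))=44225 / 9809938944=0.00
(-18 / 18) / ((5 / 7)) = -7 / 5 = -1.40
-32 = -32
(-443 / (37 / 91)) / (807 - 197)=-1.79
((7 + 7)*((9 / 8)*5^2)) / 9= 175 / 4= 43.75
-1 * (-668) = 668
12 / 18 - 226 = -676 / 3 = -225.33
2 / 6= 1 / 3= 0.33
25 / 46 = 0.54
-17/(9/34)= -64.22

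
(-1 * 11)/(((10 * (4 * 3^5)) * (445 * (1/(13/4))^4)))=-314171/1107302400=-0.00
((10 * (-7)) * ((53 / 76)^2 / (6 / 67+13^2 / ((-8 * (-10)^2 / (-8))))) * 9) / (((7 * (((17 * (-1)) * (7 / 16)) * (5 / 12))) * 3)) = 1355061600 / 512200157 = 2.65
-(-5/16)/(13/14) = 35/104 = 0.34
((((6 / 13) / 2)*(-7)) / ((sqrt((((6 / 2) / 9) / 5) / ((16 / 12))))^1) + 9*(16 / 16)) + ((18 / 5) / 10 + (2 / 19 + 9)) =8771 / 475-42*sqrt(5) / 13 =11.24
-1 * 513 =-513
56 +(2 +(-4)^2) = 74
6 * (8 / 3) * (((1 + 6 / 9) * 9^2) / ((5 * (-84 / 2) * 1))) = -10.29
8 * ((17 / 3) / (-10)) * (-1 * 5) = 68 / 3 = 22.67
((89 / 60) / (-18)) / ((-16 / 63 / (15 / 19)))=623 / 2432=0.26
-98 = -98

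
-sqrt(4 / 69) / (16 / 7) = -7 * sqrt(69) / 552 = -0.11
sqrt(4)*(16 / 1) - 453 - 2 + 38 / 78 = -16478 / 39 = -422.51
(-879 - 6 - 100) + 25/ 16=-15735/ 16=-983.44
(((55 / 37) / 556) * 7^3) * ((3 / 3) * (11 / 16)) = 207515 / 329152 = 0.63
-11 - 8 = -19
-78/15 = -26/5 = -5.20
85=85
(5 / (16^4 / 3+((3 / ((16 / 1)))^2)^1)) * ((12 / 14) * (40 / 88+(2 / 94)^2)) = 0.00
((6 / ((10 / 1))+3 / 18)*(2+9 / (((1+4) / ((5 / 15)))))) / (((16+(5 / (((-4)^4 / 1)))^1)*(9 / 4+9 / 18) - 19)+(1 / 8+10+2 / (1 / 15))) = 153088 / 5005725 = 0.03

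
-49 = -49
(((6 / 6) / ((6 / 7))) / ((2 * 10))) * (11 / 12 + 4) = 413 / 1440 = 0.29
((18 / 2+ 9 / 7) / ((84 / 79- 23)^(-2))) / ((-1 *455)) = -216236808 / 19877585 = -10.88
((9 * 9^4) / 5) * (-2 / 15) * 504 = -19840464 / 25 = -793618.56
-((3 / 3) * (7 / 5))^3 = -343 / 125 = -2.74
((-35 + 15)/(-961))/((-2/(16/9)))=-160/8649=-0.02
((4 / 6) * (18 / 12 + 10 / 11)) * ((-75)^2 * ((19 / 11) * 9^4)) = 12387988125 / 121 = 102380067.15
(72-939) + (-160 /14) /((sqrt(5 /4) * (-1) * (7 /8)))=-867 + 256 * sqrt(5) /49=-855.32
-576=-576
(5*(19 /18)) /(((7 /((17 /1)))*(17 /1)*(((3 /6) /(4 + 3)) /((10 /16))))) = 475 /72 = 6.60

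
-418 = -418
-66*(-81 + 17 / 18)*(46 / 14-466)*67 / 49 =-3439873063 / 1029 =-3342928.15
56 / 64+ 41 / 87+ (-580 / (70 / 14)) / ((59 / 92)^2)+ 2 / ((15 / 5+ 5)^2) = -2720048381 / 9691104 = -280.67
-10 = -10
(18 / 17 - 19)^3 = -28372625 / 4913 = -5775.01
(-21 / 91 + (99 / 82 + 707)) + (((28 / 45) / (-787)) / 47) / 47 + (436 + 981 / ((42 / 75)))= 845222627459947 / 291882603285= 2895.76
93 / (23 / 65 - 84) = -6045 / 5437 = -1.11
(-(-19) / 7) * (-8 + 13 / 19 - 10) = -47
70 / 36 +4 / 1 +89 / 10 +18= 1478 / 45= 32.84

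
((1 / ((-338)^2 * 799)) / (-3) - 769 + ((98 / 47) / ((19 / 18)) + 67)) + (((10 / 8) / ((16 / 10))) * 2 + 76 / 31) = -449047751983795 / 645173797008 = -696.01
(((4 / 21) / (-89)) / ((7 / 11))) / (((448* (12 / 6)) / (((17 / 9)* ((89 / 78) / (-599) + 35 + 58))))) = -812525659 / 1232308074816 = -0.00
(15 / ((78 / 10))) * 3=75 / 13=5.77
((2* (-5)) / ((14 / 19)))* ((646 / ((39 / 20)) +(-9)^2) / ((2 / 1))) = -218215 / 78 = -2797.63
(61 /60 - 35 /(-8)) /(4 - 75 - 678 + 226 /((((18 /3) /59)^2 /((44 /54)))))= 52407 /165795040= 0.00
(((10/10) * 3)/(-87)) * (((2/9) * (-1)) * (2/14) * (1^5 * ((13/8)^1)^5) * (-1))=-371293/29933568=-0.01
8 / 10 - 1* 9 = -41 / 5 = -8.20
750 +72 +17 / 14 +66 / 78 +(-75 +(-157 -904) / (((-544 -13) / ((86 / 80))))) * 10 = 19167299 / 202748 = 94.54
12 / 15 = 4 / 5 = 0.80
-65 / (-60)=13 / 12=1.08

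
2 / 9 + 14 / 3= 44 / 9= 4.89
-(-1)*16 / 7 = 16 / 7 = 2.29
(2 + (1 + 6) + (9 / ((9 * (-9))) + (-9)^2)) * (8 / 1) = 6472 / 9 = 719.11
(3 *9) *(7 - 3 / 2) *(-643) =-190971 / 2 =-95485.50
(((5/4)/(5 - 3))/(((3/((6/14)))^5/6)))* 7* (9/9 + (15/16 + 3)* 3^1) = 3075/153664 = 0.02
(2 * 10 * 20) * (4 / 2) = 800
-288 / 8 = -36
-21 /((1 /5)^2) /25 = -21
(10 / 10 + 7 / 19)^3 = 2.56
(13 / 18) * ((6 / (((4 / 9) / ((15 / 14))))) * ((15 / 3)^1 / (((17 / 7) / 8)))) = 2925 / 17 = 172.06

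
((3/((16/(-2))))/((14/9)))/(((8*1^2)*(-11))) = 27/9856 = 0.00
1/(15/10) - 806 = -2416/3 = -805.33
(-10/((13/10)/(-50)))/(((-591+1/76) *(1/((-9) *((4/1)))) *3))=912000/116779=7.81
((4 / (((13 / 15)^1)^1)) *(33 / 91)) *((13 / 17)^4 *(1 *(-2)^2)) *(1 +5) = 8030880 / 584647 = 13.74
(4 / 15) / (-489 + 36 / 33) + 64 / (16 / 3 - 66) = -7732484 / 7325955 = -1.06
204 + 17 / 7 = 1445 / 7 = 206.43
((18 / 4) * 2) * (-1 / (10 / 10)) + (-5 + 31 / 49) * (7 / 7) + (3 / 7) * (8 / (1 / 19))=2537 / 49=51.78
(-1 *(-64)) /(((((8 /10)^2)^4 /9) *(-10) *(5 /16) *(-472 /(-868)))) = -30515625 /15104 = -2020.37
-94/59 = -1.59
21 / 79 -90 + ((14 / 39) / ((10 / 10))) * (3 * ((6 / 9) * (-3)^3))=-112065 / 1027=-109.12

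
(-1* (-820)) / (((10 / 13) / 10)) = 10660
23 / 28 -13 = -341 / 28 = -12.18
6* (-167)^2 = 167334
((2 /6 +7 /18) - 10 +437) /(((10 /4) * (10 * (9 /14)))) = 53893 /2025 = 26.61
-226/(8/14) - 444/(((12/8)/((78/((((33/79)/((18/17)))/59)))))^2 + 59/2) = -51225517996372319/124772651949554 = -410.55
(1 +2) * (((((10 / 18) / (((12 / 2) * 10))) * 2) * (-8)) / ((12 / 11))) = -11 / 27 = -0.41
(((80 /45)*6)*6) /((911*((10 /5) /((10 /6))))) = 160 /2733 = 0.06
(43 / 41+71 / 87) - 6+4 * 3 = 28054 / 3567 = 7.86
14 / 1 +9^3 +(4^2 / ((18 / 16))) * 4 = 7199 / 9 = 799.89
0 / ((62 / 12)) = 0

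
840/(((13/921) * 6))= 128940/13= 9918.46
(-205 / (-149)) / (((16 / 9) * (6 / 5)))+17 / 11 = 114881 / 52448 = 2.19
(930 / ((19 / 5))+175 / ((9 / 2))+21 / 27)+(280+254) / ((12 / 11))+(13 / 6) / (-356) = 31407853 / 40584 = 773.90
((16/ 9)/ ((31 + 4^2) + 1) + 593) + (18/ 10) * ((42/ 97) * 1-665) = -7898689/ 13095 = -603.18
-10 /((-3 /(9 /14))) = 15 /7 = 2.14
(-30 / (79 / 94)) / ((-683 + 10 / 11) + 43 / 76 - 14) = 2357520 / 45935261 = 0.05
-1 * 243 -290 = -533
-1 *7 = -7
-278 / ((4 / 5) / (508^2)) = -89677240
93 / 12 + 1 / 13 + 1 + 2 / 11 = 5153 / 572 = 9.01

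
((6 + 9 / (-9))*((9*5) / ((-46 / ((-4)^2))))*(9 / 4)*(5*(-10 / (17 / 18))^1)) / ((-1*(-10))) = 364500 / 391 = 932.23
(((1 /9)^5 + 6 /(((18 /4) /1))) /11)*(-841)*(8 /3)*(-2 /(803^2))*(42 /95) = 0.00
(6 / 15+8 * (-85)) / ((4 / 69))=-117231 / 10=-11723.10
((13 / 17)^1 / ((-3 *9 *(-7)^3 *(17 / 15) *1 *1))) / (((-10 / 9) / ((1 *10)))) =-65 / 99127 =-0.00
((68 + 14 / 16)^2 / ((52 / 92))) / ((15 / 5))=6982823 / 2496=2797.61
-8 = -8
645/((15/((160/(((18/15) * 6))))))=8600/9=955.56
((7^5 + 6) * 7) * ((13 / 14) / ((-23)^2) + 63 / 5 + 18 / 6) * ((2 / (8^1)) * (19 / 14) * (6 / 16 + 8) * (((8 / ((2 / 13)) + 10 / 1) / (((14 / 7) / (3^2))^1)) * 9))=1349956170687969 / 103040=13101282712.42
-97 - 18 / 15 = -491 / 5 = -98.20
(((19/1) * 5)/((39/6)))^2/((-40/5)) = -9025/338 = -26.70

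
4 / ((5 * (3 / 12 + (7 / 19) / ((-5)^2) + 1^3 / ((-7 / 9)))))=-10640 / 13579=-0.78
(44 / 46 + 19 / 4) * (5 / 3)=875 / 92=9.51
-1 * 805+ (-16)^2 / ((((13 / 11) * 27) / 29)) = -200891 / 351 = -572.34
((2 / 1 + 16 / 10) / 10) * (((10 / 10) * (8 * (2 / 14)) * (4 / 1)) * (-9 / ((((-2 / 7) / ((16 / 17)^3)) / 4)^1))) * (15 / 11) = 235.74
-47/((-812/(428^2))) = 2152412/203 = 10603.01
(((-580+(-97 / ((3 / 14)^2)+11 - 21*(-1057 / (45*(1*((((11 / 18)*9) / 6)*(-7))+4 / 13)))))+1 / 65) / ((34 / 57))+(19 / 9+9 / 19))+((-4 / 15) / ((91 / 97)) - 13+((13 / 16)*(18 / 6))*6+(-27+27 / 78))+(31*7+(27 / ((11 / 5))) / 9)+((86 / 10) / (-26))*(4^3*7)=-39107711425957 / 8532742680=-4583.25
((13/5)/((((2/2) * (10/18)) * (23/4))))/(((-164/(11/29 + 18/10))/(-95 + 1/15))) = 1.03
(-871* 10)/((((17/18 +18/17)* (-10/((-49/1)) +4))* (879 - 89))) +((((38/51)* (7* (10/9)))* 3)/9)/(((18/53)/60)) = 7005080650603/20605349511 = 339.96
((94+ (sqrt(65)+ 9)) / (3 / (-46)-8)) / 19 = -4738 / 7049-46 *sqrt(65) / 7049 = -0.72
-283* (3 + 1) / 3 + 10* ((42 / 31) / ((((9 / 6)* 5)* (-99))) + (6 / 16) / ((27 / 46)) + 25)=-742469 / 6138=-120.96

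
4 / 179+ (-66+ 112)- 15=5553 / 179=31.02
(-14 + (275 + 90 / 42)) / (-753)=-614 / 1757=-0.35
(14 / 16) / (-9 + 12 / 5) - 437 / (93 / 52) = -2000797 / 8184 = -244.48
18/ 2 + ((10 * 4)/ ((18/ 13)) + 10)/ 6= 15.48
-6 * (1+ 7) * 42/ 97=-2016/ 97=-20.78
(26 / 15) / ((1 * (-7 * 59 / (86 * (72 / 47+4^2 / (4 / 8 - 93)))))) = -3774368 / 7695075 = -0.49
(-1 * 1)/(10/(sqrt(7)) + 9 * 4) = -63/2243 + 5 * sqrt(7)/4486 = -0.03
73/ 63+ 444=28045/ 63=445.16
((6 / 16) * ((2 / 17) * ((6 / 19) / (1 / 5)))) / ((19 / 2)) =45 / 6137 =0.01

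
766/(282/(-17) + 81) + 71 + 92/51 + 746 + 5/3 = 15494434/18615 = 832.36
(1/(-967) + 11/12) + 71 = 834509/11604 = 71.92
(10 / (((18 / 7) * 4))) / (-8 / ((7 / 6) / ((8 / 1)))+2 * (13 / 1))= -245 / 7272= -0.03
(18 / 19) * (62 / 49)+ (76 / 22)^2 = 1479400 / 112651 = 13.13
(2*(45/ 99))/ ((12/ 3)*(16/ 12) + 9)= 30/ 473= 0.06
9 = 9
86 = 86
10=10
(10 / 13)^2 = 100 / 169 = 0.59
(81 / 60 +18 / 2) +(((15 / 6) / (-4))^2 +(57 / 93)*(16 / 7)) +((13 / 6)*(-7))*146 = -458760593 / 208320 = -2202.19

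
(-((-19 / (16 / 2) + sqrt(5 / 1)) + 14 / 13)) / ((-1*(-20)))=27 / 416 - sqrt(5) / 20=-0.05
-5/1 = -5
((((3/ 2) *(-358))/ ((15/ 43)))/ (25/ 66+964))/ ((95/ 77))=-1.29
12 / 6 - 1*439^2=-192719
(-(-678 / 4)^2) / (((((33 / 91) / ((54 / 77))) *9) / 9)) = -13445757 / 242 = -55560.98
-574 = -574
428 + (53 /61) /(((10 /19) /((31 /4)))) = 1075537 /2440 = 440.79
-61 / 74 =-0.82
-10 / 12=-5 / 6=-0.83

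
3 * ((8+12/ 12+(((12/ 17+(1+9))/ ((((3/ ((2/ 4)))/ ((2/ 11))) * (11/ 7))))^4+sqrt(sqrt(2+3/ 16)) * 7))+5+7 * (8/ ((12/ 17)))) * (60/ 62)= 315 * 35^(1/ 4)/ 31+1353528532117093360/ 4995067599900279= 295.69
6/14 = 0.43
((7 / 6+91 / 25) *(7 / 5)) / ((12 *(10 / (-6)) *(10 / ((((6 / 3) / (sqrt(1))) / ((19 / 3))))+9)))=-5047 / 610000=-0.01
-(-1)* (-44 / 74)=-22 / 37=-0.59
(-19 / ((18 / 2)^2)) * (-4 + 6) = -38 / 81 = -0.47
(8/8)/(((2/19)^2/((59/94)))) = 21299/376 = 56.65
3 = 3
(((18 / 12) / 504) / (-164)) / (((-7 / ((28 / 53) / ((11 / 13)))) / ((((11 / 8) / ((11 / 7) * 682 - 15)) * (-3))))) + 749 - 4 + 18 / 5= 748.60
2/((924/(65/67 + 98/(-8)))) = -3023/123816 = -0.02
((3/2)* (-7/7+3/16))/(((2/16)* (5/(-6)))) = 117/10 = 11.70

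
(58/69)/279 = 58/19251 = 0.00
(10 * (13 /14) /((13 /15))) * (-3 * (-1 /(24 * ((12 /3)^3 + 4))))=75 /3808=0.02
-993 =-993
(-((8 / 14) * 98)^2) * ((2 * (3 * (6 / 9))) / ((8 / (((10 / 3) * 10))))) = -156800 / 3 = -52266.67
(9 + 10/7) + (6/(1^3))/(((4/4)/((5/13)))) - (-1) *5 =1614/91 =17.74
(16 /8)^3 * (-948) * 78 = -591552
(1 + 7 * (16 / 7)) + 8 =25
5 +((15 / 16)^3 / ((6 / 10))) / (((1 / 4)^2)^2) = 5705 / 16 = 356.56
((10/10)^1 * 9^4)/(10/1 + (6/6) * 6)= 410.06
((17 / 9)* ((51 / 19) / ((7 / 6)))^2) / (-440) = -44217 / 1945790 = -0.02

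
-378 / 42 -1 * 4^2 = -25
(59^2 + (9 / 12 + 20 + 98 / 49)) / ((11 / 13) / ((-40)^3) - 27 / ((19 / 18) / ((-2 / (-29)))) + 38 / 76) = -1606231120000 / 579494061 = -2771.78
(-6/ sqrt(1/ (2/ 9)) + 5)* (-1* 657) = -3285 + 1314* sqrt(2) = -1426.72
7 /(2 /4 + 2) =14 /5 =2.80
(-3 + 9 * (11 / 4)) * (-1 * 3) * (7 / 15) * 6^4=-197316 / 5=-39463.20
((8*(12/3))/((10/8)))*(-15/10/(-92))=48/115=0.42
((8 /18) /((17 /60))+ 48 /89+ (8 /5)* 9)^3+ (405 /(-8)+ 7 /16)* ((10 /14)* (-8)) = 4785.41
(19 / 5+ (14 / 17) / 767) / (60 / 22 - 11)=-0.46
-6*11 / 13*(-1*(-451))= -29766 / 13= -2289.69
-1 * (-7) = 7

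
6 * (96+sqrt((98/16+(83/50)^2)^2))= 1573209/2500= 629.28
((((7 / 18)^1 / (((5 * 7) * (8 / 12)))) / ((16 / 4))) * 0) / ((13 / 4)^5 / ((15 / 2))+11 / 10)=0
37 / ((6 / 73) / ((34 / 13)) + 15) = 45917 / 18654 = 2.46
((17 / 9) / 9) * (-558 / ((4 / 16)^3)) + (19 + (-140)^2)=109115 / 9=12123.89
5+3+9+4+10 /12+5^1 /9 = 403 /18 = 22.39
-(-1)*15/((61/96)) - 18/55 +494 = 1735472/3355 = 517.28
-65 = -65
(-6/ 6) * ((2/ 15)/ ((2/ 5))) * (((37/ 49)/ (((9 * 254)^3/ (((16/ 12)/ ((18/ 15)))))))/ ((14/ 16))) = -370/ 13829184648027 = -0.00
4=4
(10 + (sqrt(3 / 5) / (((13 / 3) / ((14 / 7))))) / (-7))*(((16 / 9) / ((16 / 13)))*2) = 260 / 9 - 4*sqrt(15) / 105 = 28.74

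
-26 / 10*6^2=-468 / 5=-93.60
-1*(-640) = 640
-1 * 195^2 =-38025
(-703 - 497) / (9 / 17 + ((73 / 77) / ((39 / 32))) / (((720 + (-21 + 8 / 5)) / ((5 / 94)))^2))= -2266.67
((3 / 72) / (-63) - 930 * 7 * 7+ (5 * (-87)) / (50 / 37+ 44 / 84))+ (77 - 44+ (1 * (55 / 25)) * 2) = -504093195877 / 11014920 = -45764.58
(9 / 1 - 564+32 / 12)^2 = 2745649 / 9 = 305072.11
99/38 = 2.61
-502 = -502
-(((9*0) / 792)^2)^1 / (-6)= 0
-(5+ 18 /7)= -53 /7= -7.57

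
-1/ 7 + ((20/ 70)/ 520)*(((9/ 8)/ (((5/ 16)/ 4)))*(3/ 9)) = -319/ 2275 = -0.14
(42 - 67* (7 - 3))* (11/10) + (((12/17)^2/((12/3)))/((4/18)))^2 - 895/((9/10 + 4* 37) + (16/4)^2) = -10277338901/40507685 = -253.71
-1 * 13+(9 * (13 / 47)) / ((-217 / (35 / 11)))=-208936 / 16027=-13.04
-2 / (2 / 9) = -9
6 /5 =1.20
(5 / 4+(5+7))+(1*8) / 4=61 / 4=15.25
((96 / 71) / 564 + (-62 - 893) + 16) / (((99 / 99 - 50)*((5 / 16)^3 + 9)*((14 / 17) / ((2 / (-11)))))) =-218187345920 / 465710041489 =-0.47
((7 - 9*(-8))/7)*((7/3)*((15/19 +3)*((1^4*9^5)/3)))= 37318968/19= 1964156.21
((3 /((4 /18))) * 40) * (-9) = -4860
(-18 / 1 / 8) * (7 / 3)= -21 / 4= -5.25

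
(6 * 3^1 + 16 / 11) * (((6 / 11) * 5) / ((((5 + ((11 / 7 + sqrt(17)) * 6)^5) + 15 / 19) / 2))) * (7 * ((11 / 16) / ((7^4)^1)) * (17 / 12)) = -2809788599578973215 / 15976319243698077714269168 + 485751922869643920 * sqrt(17) / 10983719480042428428560053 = 0.00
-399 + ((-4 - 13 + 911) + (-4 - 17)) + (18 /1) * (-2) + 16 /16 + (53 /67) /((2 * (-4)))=235251 /536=438.90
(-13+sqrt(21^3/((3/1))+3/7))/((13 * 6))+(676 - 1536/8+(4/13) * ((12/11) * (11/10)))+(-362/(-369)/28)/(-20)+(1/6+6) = sqrt(37821)/273+658641983/1343160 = 491.08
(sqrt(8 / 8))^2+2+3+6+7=19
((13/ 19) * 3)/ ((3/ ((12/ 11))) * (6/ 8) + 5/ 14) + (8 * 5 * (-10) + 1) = -2050083/ 5149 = -398.15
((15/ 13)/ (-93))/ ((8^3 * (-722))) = 5/ 148974592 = 0.00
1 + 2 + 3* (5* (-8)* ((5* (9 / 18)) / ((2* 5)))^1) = -27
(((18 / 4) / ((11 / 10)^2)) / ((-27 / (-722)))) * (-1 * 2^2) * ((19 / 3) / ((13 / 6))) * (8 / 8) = -5487200 / 4719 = -1162.79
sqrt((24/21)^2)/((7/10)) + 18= 962/49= 19.63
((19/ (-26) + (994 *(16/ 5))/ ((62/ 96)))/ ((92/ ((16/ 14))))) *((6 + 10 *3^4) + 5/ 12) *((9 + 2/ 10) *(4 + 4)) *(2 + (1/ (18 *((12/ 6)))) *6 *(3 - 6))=388847769718/ 70525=5513616.02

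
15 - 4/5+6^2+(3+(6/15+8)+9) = 353/5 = 70.60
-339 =-339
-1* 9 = -9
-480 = -480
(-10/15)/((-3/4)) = 0.89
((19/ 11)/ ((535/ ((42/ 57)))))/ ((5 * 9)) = 14/ 264825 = 0.00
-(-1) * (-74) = -74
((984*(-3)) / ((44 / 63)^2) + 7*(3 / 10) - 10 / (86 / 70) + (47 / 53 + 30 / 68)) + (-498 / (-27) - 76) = -2579638107353 / 421911270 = -6114.17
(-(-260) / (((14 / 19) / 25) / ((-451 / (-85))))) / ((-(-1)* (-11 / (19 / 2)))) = -4810325 / 119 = -40422.90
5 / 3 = 1.67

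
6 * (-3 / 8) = -9 / 4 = -2.25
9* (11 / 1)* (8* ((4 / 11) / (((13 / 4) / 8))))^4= 9895604649984 / 38014691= 260310.01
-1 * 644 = -644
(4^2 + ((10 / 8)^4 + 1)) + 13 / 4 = 5809 / 256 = 22.69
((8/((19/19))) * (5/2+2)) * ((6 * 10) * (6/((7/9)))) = 16662.86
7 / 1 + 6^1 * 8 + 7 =62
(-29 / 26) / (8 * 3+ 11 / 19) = -551 / 12142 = -0.05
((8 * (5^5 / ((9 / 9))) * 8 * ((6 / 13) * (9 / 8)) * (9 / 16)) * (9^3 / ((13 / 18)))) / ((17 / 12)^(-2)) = 159985884375 / 1352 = 118332754.72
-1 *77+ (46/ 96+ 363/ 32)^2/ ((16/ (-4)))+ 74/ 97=-397567105/ 3575808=-111.18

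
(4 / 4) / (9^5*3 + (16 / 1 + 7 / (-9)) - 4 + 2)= 9 / 1594442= 0.00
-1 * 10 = -10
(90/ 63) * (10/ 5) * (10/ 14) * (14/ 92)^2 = 0.05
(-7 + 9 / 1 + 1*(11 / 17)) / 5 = 9 / 17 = 0.53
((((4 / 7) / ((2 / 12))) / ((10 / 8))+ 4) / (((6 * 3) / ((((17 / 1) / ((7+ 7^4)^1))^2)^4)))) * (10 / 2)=411569689019 / 35609216201629440975940091904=0.00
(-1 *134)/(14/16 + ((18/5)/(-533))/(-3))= -2856880/18703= -152.75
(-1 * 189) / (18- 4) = -27 / 2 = -13.50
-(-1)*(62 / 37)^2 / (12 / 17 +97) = 65348 / 2273909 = 0.03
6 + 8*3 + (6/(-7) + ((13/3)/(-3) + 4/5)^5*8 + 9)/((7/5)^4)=158234960231/4962182715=31.89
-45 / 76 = -0.59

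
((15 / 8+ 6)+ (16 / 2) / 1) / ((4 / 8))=127 / 4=31.75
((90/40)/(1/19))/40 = 171/160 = 1.07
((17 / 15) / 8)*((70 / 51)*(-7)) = -49 / 36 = -1.36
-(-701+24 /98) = 34337 /49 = 700.76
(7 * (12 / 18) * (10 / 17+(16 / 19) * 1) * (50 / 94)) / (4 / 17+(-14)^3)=-13475 / 10413273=-0.00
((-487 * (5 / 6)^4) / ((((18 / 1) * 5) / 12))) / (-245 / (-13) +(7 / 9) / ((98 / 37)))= -5539625 / 3385908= -1.64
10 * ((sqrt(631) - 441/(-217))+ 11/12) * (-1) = -10 * sqrt(631) - 5485/186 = -280.69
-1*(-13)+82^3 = 551381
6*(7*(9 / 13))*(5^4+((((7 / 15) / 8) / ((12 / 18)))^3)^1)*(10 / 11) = 4652312679 / 281600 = 16521.00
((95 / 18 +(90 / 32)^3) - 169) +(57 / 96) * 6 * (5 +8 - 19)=-6003299 / 36864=-162.85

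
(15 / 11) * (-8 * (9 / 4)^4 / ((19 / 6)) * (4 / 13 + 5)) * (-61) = 1242686205 / 43472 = 28585.90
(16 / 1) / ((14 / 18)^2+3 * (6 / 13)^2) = 12.86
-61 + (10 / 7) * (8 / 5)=-411 / 7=-58.71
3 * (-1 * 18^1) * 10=-540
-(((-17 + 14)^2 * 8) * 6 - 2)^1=-430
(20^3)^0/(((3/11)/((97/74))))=1067/222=4.81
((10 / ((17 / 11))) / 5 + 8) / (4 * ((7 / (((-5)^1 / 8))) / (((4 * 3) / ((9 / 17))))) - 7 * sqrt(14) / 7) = 9480 / 5209 - 33575 * sqrt(14) / 36463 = -1.63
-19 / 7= -2.71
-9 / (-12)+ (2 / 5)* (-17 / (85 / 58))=-389 / 100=-3.89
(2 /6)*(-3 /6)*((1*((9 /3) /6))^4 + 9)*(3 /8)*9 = -1305 /256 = -5.10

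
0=0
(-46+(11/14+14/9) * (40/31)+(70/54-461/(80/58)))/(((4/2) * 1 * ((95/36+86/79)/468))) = -271429109211/11502085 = -23598.25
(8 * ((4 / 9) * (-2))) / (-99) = 64 / 891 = 0.07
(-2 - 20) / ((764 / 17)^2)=-3179 / 291848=-0.01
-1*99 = -99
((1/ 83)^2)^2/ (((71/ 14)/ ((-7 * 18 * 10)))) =-17640/ 3369540791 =-0.00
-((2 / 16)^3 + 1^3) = -513 / 512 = -1.00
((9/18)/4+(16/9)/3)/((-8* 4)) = -0.02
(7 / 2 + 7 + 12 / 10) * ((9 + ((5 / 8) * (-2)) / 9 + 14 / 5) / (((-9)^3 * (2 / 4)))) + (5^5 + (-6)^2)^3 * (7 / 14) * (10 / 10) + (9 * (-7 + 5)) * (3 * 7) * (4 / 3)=1151253613373563 / 72900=15792230636.13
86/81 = 1.06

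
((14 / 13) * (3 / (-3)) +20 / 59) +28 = 20910 / 767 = 27.26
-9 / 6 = -3 / 2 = -1.50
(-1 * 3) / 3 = -1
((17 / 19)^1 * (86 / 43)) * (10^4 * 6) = 2040000 / 19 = 107368.42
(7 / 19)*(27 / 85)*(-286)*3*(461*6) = -448540092 / 1615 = -277733.80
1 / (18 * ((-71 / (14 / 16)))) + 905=9252713 / 10224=905.00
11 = 11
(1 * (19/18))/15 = 19/270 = 0.07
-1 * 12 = -12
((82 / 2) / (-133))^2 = 1681 / 17689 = 0.10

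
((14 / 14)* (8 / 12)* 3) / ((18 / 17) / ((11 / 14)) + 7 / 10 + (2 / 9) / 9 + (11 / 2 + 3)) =75735 / 400346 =0.19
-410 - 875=-1285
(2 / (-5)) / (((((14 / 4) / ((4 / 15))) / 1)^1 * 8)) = -2 / 525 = -0.00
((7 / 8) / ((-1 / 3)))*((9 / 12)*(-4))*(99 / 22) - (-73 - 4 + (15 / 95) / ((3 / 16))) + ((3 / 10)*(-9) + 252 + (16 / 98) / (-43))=360.89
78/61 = 1.28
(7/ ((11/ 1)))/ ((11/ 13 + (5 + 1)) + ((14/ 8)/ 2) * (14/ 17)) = 6188/ 73579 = 0.08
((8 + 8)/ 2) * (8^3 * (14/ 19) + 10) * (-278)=-16364192/ 19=-861273.26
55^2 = 3025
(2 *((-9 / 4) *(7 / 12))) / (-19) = 0.14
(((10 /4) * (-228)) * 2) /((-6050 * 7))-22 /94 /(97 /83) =-0.17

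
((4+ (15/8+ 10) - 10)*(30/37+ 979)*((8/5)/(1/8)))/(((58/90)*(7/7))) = 122680152/1073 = 114333.79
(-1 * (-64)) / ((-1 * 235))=-64 / 235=-0.27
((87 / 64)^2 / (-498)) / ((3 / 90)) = -37845 / 339968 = -0.11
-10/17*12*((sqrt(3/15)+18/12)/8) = -45/34-3*sqrt(5)/17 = -1.72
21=21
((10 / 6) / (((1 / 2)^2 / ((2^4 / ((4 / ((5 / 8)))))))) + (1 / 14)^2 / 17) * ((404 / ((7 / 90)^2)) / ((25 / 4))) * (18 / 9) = 14538444192 / 40817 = 356186.01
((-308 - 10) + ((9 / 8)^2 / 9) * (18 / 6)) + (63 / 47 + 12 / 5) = -4720119 / 15040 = -313.84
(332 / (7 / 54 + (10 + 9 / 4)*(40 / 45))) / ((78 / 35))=2988 / 221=13.52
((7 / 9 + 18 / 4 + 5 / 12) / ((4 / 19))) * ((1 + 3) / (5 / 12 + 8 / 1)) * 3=3895 / 101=38.56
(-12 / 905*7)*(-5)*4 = 336 / 181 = 1.86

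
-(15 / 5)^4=-81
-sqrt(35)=-5.92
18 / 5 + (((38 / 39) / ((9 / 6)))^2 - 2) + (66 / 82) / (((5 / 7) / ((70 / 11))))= 25796902 / 2806245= 9.19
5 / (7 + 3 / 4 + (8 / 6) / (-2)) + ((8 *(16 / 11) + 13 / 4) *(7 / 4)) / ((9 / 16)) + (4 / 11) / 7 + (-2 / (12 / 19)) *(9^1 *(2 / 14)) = 43.00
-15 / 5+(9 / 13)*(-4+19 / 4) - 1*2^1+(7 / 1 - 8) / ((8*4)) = -1877 / 416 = -4.51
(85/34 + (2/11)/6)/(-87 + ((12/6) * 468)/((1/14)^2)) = 167/12102354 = 0.00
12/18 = 2/3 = 0.67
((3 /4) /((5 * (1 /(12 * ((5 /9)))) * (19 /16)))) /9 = 16 /171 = 0.09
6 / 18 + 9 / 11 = 38 / 33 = 1.15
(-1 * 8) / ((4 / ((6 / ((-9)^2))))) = -4 / 27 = -0.15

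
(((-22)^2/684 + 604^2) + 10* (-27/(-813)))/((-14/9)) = -16905986437/72086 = -234525.24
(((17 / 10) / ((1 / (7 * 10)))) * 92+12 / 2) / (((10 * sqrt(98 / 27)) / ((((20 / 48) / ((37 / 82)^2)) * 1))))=9206837 * sqrt(6) / 19166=1176.67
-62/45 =-1.38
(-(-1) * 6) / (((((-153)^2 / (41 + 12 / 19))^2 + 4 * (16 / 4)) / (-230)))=-863439780 / 197831253337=-0.00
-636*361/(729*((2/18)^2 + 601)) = -38266/73023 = -0.52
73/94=0.78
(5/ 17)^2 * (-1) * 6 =-150/ 289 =-0.52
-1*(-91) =91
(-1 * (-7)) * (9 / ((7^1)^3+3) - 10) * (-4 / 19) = 48314 / 3287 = 14.70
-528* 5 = -2640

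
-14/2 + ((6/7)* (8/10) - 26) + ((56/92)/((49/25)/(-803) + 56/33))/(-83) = -31481428491/974095885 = -32.32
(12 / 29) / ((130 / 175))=210 / 377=0.56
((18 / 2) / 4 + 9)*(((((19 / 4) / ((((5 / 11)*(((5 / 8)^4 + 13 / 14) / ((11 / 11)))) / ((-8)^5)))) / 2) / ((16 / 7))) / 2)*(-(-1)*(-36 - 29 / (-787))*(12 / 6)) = 227948119719936 / 8132071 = 28030758.67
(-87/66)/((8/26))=-4.28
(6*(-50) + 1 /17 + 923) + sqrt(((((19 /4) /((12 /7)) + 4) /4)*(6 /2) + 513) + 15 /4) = sqrt(33397) /8 + 10592 /17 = 645.90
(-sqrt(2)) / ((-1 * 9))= sqrt(2) / 9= 0.16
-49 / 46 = -1.07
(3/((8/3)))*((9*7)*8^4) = 290304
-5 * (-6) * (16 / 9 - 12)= -920 / 3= -306.67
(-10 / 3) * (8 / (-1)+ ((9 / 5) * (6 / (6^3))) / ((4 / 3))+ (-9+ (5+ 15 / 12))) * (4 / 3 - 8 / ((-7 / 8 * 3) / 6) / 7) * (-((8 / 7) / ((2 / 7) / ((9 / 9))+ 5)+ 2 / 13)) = -11059585 / 212121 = -52.14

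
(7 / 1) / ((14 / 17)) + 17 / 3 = 85 / 6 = 14.17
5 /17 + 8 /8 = 22 /17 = 1.29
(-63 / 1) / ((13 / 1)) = -63 / 13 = -4.85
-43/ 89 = -0.48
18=18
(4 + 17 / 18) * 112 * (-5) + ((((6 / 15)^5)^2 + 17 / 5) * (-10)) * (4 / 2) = -49867224364 / 17578125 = -2836.89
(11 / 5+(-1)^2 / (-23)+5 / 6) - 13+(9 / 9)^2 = -6217 / 690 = -9.01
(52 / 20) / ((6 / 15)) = 13 / 2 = 6.50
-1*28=-28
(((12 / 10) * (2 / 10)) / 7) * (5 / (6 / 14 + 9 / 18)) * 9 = 108 / 65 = 1.66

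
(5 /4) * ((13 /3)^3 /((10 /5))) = 10985 /216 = 50.86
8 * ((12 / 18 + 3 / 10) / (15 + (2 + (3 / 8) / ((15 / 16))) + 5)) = 0.35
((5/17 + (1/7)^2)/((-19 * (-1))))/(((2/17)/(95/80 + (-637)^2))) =850494313/14896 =57095.48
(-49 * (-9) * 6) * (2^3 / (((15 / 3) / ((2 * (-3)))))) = -127008 / 5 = -25401.60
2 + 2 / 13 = 28 / 13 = 2.15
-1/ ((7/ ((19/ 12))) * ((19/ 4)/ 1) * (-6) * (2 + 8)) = 1/ 1260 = 0.00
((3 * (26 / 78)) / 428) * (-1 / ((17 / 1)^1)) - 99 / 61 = -720385 / 443836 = -1.62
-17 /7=-2.43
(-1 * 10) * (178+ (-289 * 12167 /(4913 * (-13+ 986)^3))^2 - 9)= -414439927426205664171380 /245230726287694783321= -1690.00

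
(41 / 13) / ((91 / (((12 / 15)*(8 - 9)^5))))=-164 / 5915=-0.03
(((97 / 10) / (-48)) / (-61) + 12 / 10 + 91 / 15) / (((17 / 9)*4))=127719 / 132736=0.96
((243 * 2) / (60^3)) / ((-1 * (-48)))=3 / 64000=0.00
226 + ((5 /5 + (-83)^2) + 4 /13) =92512 /13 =7116.31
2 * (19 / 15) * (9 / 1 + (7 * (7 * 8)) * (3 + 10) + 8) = 194294 / 15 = 12952.93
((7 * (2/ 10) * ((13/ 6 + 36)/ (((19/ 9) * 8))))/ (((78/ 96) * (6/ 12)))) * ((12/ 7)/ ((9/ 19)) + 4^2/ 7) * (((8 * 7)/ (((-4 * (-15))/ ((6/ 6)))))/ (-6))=-397544/ 55575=-7.15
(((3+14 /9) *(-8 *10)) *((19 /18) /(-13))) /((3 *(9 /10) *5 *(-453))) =-62320 /12879243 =-0.00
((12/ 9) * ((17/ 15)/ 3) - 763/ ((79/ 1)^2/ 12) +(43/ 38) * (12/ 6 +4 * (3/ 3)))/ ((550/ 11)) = 93265247/ 800408250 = 0.12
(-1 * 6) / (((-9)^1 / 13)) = 26 / 3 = 8.67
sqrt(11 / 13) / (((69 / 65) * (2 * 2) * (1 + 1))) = 5 * sqrt(143) / 552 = 0.11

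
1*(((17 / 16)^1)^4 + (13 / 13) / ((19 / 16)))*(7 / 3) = 18448325 / 3735552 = 4.94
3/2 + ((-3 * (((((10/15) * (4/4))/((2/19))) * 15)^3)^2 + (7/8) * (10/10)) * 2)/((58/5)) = -88211026874617/232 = -380219943425.07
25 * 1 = 25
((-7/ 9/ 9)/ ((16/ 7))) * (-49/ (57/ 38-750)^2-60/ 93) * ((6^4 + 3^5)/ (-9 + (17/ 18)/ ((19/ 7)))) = -99116455298/ 22840612729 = -4.34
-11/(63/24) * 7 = -88/3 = -29.33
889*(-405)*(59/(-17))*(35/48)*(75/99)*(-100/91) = -7375921875/9724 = -758527.55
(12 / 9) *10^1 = 40 / 3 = 13.33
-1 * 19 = -19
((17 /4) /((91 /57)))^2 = 938961 /132496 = 7.09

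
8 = 8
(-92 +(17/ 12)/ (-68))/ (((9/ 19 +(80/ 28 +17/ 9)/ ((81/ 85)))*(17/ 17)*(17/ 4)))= -142753023/ 35959216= -3.97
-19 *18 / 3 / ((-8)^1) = 57 / 4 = 14.25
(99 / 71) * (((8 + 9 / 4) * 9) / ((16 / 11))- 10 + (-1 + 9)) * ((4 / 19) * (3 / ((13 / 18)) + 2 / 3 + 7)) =59802303 / 280592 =213.13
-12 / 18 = -2 / 3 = -0.67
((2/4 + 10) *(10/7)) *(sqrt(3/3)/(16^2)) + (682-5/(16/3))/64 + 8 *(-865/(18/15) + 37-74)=-18591641/3072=-6051.97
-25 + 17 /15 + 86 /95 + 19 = -1129 /285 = -3.96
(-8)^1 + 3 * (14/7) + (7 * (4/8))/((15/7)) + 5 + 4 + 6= 439/30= 14.63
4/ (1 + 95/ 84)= 336/ 179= 1.88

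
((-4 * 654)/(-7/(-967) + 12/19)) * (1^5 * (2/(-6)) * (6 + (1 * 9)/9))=112148792/11737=9555.15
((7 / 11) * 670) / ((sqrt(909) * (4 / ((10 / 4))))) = 11725 * sqrt(101) / 13332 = 8.84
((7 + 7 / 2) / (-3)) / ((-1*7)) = 1 / 2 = 0.50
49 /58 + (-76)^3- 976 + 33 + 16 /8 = -439916.16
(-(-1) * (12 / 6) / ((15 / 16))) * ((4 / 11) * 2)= 256 / 165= 1.55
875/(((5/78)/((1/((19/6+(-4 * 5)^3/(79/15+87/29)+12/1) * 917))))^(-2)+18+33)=577445798044028571875/33656840800491004539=17.16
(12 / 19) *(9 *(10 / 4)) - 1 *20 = -5.79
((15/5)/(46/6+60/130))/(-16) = -0.02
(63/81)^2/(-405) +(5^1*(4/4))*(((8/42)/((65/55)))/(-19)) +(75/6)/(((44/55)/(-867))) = -13546.92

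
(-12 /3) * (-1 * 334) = 1336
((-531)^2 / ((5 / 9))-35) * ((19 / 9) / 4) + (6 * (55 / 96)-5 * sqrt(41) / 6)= 192850499 / 720-5 * sqrt(41) / 6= 267842.58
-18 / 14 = -9 / 7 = -1.29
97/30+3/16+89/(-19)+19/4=15899/4560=3.49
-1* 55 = -55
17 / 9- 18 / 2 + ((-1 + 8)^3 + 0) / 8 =2575 / 72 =35.76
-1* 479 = -479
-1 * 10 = -10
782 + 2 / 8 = 3129 / 4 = 782.25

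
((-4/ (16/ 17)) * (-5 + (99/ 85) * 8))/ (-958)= 367/ 19160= 0.02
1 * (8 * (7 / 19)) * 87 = 4872 / 19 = 256.42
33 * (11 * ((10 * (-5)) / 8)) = -9075 / 4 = -2268.75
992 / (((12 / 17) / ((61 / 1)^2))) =15687736 / 3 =5229245.33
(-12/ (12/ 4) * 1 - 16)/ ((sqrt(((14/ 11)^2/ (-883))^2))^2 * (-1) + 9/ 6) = -91323413192/ 6849240623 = -13.33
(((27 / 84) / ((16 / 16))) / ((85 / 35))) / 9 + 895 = 60861 / 68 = 895.01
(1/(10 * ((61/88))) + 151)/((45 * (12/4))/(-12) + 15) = 184396/4575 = 40.31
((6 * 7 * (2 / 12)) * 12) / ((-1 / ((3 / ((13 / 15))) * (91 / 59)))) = -448.47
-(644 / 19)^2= -414736 / 361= -1148.85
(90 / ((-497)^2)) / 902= 45 / 111401059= 0.00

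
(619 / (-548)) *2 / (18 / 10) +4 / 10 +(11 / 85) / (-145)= -26015621 / 30393450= -0.86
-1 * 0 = 0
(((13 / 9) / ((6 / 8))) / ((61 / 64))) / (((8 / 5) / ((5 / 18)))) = 5200 / 14823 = 0.35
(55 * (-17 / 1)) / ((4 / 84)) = -19635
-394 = -394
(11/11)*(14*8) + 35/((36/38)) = 2681/18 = 148.94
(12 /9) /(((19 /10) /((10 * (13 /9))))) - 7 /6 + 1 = 10229 /1026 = 9.97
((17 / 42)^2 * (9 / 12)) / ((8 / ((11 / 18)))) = 3179 / 338688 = 0.01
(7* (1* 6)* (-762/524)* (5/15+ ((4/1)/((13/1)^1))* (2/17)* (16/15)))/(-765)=365379/12304175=0.03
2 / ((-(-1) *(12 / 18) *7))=3 / 7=0.43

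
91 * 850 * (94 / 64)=1817725 / 16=113607.81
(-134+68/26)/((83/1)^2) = -1708/89557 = -0.02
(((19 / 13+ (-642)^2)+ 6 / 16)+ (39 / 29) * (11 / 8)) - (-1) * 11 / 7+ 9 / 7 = 412170.54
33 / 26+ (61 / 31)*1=2609 / 806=3.24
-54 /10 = -27 /5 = -5.40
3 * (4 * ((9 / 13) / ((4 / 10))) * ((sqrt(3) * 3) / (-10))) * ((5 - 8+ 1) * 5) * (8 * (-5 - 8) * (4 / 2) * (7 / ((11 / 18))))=-1632960 * sqrt(3) / 11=-257124.52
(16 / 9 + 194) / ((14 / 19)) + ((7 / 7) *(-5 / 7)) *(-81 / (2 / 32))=75059 / 63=1191.41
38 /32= 19 /16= 1.19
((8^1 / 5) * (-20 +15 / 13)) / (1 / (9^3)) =-285768 / 13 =-21982.15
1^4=1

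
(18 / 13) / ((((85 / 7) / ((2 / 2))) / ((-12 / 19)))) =-0.07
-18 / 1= -18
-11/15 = -0.73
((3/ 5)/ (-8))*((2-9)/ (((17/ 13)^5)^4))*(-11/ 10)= -4390146631997464670363031/ 1625692562659029008960640400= -0.00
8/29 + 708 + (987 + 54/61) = 3000509/1769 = 1696.16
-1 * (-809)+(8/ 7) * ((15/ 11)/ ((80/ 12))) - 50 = 58461/ 77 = 759.23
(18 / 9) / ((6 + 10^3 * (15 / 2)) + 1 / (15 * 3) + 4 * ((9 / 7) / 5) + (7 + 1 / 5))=630 / 2366989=0.00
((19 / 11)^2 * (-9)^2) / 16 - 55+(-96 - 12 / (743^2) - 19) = -165547925303 / 1068766864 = -154.90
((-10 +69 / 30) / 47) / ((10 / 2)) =-77 / 2350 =-0.03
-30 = -30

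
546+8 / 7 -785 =-1665 / 7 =-237.86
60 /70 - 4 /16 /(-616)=2113 /2464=0.86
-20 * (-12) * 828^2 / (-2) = -82270080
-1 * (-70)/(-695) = -14/139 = -0.10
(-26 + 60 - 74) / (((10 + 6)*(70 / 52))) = -13 / 7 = -1.86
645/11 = 58.64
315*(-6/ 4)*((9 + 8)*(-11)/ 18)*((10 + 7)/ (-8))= -10431.09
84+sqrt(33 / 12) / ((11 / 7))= 7 * sqrt(11) / 22+84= 85.06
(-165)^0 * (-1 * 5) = -5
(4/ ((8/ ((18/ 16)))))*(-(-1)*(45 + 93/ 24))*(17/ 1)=59823/ 128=467.37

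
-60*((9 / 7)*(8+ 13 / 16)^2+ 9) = -2925855 / 448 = -6530.93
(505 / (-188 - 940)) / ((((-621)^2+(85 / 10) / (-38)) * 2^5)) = -9595 / 264481699776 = -0.00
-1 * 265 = -265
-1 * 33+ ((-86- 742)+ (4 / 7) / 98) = -295321 / 343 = -860.99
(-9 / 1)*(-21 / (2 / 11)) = 2079 / 2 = 1039.50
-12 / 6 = -2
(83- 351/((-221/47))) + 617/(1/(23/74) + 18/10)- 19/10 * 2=13576604/49045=276.82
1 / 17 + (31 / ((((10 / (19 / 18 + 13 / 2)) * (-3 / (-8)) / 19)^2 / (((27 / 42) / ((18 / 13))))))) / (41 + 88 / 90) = 45749865971 / 91040355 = 502.52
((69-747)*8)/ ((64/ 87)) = -29493/ 4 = -7373.25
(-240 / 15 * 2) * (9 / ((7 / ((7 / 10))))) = -144 / 5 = -28.80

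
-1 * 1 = -1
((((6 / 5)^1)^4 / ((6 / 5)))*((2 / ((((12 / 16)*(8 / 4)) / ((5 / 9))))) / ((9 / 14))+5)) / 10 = 1196 / 1125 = 1.06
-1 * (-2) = 2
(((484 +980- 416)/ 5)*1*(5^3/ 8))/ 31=3275/ 31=105.65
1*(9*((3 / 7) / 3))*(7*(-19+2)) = -153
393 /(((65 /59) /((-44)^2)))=690615.88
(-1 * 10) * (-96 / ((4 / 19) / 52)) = 237120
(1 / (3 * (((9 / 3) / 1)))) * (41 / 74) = 41 / 666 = 0.06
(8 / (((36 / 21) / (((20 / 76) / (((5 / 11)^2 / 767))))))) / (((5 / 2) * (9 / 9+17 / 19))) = 649649 / 675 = 962.44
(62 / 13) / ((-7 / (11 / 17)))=-682 / 1547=-0.44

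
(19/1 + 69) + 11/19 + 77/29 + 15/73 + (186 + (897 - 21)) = 46394801/40223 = 1153.44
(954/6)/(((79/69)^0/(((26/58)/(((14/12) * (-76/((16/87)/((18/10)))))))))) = -27560/335559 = -0.08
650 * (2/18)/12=325/54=6.02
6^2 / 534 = 6 / 89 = 0.07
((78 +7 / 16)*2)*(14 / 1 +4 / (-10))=4267 / 2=2133.50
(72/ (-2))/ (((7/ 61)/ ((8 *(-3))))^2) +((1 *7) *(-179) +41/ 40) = -3088800111/ 1960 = -1575918.42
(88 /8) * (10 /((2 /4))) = 220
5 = 5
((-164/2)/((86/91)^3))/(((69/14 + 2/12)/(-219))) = 142092594189/34028996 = 4175.63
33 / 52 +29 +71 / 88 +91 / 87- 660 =-62554601 / 99528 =-628.51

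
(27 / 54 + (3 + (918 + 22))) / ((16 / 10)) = 9435 / 16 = 589.69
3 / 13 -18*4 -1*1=-946 / 13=-72.77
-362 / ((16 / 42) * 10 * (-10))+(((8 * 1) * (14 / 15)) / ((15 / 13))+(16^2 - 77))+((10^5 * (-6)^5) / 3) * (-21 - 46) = 12503808140381 / 720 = 17366400194.97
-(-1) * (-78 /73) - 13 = -1027 /73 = -14.07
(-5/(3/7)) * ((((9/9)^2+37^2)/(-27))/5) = 9590/81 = 118.40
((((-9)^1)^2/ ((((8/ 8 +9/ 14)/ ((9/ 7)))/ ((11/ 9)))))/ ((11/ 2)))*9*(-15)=-43740/ 23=-1901.74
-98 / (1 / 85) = -8330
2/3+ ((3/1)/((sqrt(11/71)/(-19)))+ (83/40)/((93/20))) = 69/62 - 57 * sqrt(781)/11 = -143.70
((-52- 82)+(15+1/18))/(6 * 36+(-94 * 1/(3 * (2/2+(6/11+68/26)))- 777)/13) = -16560635/21671358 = -0.76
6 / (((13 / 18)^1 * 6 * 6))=3 / 13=0.23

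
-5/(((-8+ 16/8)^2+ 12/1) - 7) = -5/41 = -0.12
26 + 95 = 121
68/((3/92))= 6256/3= 2085.33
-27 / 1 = -27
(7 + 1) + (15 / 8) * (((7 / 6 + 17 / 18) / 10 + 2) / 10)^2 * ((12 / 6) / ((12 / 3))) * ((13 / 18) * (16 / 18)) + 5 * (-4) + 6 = -104461187 / 17496000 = -5.97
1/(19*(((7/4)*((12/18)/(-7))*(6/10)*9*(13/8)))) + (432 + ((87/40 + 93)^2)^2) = 466953092853810223/5690880000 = 82052879.85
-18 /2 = -9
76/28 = 19/7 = 2.71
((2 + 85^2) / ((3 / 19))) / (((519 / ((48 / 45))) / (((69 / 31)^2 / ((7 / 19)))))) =7360709136 / 5818855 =1264.98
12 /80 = 3 /20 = 0.15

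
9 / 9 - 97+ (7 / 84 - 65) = -1931 / 12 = -160.92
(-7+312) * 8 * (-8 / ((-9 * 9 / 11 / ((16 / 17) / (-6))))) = -1717760 / 4131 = -415.82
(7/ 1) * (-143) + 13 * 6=-923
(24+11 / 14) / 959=347 / 13426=0.03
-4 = -4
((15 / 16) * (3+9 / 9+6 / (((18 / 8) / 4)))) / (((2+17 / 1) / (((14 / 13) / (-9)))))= -385 / 4446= -0.09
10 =10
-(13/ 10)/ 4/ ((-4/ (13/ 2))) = 169/ 320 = 0.53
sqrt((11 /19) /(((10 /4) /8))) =4 *sqrt(1045) /95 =1.36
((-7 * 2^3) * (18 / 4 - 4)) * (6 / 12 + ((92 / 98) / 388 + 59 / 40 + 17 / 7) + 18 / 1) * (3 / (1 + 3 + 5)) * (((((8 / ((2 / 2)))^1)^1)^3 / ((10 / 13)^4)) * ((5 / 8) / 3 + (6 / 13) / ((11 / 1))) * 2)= -2923361269244 / 19096875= -153080.61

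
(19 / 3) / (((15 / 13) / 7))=1729 / 45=38.42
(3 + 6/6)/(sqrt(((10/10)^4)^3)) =4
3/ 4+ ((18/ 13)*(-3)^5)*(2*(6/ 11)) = -209523/ 572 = -366.30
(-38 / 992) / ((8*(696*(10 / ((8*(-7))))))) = 0.00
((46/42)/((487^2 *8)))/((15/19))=437/597665880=0.00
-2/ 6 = -1/ 3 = -0.33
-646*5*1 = -3230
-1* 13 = -13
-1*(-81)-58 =23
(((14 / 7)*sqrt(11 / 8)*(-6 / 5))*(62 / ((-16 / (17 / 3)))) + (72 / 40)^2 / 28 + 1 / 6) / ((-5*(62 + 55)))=-527*sqrt(22) / 23400 - 593 / 1228500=-0.11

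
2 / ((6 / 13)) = 13 / 3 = 4.33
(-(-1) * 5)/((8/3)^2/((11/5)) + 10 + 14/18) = 495/1387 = 0.36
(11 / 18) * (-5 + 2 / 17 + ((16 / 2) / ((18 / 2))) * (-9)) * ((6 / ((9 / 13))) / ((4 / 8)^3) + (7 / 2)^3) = -2162479 / 2448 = -883.37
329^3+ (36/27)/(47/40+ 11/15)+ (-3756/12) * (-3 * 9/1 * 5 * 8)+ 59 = 8232410012/229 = 35949388.70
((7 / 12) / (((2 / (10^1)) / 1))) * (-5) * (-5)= 875 / 12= 72.92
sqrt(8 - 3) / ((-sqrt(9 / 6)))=-1.83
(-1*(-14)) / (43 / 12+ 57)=0.23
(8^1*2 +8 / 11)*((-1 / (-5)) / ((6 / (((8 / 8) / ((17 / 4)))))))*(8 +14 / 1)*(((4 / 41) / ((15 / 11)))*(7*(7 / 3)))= 3.37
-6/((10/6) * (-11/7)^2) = -882/605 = -1.46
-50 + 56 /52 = -636 /13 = -48.92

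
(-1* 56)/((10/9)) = -252/5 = -50.40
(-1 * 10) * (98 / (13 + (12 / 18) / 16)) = -23520 / 313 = -75.14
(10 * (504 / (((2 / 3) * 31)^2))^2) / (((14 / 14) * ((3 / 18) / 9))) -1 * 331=420.92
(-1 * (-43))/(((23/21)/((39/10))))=35217/230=153.12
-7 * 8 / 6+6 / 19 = -514 / 57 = -9.02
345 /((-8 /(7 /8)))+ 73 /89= -210263 /5696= -36.91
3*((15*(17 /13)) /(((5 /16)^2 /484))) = 291650.95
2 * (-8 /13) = -16 /13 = -1.23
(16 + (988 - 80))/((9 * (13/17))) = 5236/39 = 134.26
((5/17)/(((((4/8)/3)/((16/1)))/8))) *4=15360/17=903.53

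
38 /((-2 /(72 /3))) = -456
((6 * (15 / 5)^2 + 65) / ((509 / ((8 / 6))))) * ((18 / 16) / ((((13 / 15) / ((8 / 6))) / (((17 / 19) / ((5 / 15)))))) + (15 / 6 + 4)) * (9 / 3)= 1310428 / 125723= 10.42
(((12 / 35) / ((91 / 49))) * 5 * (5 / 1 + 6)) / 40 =33 / 130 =0.25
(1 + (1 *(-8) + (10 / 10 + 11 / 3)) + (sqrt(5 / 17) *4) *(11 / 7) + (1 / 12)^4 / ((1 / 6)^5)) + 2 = 1 / 24 + 44 *sqrt(85) / 119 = 3.45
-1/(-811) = 1/811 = 0.00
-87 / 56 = -1.55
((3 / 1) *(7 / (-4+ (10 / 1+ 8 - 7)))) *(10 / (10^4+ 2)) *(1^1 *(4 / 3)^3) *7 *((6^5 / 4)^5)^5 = 1368644854298390133281976237669754337659960920702539833486753028043043439983334522880 / 1667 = 821022708037426594650255700000000000000000000000000000000000000000000000000000000.00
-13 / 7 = -1.86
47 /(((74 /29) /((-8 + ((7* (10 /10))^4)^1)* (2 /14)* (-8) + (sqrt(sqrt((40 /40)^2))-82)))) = -26866093 /518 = -51865.04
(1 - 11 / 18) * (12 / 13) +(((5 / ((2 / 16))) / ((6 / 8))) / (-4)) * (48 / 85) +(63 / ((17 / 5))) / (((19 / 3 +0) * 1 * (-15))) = -92783 / 12597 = -7.37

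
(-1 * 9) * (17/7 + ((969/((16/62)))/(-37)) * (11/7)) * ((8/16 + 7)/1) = 43928595/4144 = 10600.53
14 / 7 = 2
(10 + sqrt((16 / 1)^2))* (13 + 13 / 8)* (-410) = -311805 / 2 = -155902.50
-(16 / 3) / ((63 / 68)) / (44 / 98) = -3808 / 297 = -12.82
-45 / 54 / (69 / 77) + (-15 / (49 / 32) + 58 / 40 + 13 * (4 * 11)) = 114154217 / 202860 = 562.72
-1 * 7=-7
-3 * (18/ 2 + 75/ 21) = -264/ 7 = -37.71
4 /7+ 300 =2104 /7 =300.57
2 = 2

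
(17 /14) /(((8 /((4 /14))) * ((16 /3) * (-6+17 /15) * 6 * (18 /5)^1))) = -425 /5494272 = -0.00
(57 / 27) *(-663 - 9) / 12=-1064 / 9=-118.22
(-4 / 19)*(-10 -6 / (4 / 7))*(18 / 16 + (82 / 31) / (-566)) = 3223789 / 666748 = 4.84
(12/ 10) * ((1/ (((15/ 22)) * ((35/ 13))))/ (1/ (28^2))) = 64064/ 125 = 512.51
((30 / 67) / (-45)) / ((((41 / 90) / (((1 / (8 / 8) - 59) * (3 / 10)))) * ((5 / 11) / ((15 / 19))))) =34452 / 52193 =0.66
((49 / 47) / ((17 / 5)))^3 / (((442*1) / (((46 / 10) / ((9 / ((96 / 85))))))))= 216474160 / 5749138719129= 0.00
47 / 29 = 1.62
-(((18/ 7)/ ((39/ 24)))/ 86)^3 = -373248/ 59914169497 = -0.00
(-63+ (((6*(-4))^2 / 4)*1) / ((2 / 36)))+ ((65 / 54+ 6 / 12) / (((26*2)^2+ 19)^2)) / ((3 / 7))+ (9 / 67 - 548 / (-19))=279387649748686 / 109222135911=2557.98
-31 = -31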